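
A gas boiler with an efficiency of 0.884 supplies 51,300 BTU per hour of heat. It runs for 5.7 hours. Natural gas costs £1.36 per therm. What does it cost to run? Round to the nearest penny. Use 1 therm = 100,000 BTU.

£4.50

Heat delivered = 51,300 BTU/h × 5.7 h = 292,410 BTU
Gas input = 292,410 / 0.884 = 330,781 BTU
= 330,781 / 100,000 = 3.308 therm
Cost = 3.308 × £1.36/therm = £4.50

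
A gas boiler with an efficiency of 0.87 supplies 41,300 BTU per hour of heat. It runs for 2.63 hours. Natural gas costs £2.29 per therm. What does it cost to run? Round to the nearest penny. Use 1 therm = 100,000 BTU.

£2.86

Heat delivered = 41,300 BTU/h × 2.63 h = 108,619 BTU
Gas input = 108,619 / 0.87 = 124,849 BTU
= 124,849 / 100,000 = 1.248 therm
Cost = 1.248 × £2.29/therm = £2.86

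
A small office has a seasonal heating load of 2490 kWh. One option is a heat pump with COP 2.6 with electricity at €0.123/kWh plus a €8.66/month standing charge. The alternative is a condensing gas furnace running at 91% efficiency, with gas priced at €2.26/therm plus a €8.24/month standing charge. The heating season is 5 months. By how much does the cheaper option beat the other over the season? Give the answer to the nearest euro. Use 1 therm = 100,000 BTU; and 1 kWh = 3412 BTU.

€91

Heat load = 2490 kWh × 3412 = 8,495,880 BTU
Gas: input = 8,495,880 / 0.910 = 9,336,132 BTU = 93.36 therm → 93.36 × €2.26 = €211.00; + 5 × €8.24 standing = €252.20
Heat pump: 8,495,880 BTU / 3412 = 2,490 kWh heat; / 2.6 = 957.7 kWh in → × €0.123 = €117.80; + 5 × €8.66 standing = €161.10
Difference = |€252.20 − €161.10| = €91.10 ≈ €91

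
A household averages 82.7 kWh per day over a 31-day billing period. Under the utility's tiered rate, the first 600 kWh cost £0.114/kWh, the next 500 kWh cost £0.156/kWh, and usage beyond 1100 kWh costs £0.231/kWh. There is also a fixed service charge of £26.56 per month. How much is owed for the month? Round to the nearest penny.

£511.07

Usage = 82.7 kWh/day × 31 days = 2563.7 kWh
First 600 kWh × £0.114 = £68.40
Next 500 kWh × £0.156 = £78.00
Remaining 1463.7 kWh × £0.231 = £338.11
Energy charge = £484.51; + service £26.56 = £511.07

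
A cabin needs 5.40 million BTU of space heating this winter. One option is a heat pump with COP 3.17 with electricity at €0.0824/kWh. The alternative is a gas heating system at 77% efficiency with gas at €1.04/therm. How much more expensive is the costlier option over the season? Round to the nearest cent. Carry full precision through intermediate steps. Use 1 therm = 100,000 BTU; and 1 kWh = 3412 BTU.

€31.80

Heat load = 5.40 × 10⁶ BTU = 5,400,000 BTU
Gas: input = 5,400,000 / 0.77 = 7,012,987 BTU = 70.13 therm → 70.13 × €1.04 = €72.94
Heat pump: 5,400,000 BTU / 3412 = 1,583 kWh heat; / 3.17 = 499.3 kWh in → × €0.0824 = €41.14
Difference = |€72.94 − €41.14| = €31.80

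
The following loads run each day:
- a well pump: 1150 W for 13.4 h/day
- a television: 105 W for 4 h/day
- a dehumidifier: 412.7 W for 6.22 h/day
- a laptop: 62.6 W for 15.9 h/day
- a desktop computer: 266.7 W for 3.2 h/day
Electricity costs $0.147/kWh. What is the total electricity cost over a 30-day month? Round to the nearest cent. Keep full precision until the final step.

$89.28

well pump: 1150 W × 13.4 h × 30 d = 462,300 Wh = 462.3 kWh
television: 105 W × 4 h × 30 d = 12,600 Wh = 12.6 kWh
dehumidifier: 412.7 W × 6.22 h × 30 d = 77,010 Wh = 77.01 kWh
laptop: 62.6 W × 15.9 h × 30 d = 29,860 Wh = 29.86 kWh
desktop computer: 266.7 W × 3.2 h × 30 d = 25,603 Wh = 25.6 kWh
Total energy = 462.3 + 12.6 + 77.01 + 29.86 + 25.6 = 607.4 kWh
Cost = 607.4 kWh × $0.147 = $89.28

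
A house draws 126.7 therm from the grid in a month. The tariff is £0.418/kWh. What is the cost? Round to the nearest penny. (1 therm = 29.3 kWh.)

£1551.75

126.7 therm × (29.3 kWh/therm) = 3,712 kWh
Cost = 3,712 kWh × £0.418/kWh = £1,551.75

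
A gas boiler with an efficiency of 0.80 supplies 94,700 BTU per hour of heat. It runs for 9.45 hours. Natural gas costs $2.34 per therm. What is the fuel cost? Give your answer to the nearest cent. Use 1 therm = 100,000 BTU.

Heat delivered = 94,700 BTU/h × 9.45 h = 894,915 BTU
Gas input = 894,915 / 0.80 = 1,118,644 BTU
= 1,118,644 / 100,000 = 11.19 therm
Cost = 11.19 × $2.34/therm = $26.18

$26.18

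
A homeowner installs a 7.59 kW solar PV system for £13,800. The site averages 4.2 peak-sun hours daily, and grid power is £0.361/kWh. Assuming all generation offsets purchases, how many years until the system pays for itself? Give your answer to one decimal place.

Daily generation = 7.59 kW × 4.2 h = 31.88 kWh
Annual generation = 31.88 × 365 = 11635 kWh
Annual savings = 11635 × £0.361 = £4,200.40
Payback = £13,800 / £4,200.40 = 3.29 years

3.3 years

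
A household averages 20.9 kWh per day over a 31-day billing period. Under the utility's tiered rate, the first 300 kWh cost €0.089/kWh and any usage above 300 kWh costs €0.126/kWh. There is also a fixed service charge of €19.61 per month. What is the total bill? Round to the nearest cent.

Usage = 20.9 kWh/day × 31 days = 647.9 kWh
First 300 kWh × €0.089 = €26.70
Remaining 347.9 kWh × €0.126 = €43.84
Energy charge = €70.54; + service €19.61 = €90.15

€90.15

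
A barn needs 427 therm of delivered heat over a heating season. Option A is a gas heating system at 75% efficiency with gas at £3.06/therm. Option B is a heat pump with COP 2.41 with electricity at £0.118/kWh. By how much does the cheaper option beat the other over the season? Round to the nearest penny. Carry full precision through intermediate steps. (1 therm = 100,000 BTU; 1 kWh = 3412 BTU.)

£1129.41

Heat load = 427 therm × 100,000 = 42,700,000 BTU
Gas: input = 42,700,000 / 0.75 = 56,933,333 BTU = 569.3 therm → 569.3 × £3.06 = £1,742.16
Heat pump: 42,700,000 BTU / 3412 = 12,510 kWh heat; / 2.41 = 5,193 kWh in → × £0.118 = £612.75
Difference = |£1,742.16 − £612.75| = £1,129.41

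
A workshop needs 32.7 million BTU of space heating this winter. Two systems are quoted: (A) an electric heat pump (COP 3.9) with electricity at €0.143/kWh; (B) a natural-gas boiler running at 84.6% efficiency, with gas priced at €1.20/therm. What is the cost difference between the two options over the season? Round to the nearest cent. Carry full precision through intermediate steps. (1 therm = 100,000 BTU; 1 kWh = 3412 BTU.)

€112.42

Heat load = 32.7 × 10⁶ BTU = 32,700,000 BTU
Gas: input = 32,700,000 / 0.846 = 38,652,482 BTU = 386.5 therm → 386.5 × €1.20 = €463.83
Heat pump: 32,700,000 BTU / 3412 = 9,584 kWh heat; / 3.9 = 2,457 kWh in → × €0.143 = €351.41
Difference = |€463.83 − €351.41| = €112.42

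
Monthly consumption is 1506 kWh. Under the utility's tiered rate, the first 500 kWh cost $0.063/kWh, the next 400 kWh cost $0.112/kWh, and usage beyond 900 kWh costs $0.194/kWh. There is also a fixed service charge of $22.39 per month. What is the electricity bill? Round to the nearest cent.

$216.25

First 500 kWh × $0.063 = $31.50
Next 400 kWh × $0.112 = $44.80
Remaining 606 kWh × $0.194 = $117.56
Energy charge = $193.86; + service $22.39 = $216.25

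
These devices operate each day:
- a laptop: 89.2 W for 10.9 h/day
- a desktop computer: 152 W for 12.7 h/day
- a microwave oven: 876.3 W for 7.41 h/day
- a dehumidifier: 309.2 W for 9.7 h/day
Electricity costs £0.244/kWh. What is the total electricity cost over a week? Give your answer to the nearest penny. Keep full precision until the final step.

laptop: 89.2 W × 10.9 h × 7 d = 6,806 Wh = 6.806 kWh
desktop computer: 152 W × 12.7 h × 7 d = 13,513 Wh = 13.51 kWh
microwave oven: 876.3 W × 7.41 h × 7 d = 45,454 Wh = 45.45 kWh
dehumidifier: 309.2 W × 9.7 h × 7 d = 20,995 Wh = 20.99 kWh
Total energy = 6.806 + 13.51 + 45.45 + 20.99 = 86.77 kWh
Cost = 86.77 kWh × £0.244 = £21.17

£21.17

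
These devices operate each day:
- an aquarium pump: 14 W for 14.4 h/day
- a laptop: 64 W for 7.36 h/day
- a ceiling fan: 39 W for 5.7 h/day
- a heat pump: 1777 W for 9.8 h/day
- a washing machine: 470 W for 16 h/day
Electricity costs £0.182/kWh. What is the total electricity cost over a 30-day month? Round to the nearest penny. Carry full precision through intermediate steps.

£141.03

aquarium pump: 14 W × 14.4 h × 30 d = 6,048 Wh = 6.048 kWh
laptop: 64 W × 7.36 h × 30 d = 14,131 Wh = 14.13 kWh
ceiling fan: 39 W × 5.7 h × 30 d = 6,669 Wh = 6.669 kWh
heat pump: 1777 W × 9.8 h × 30 d = 522,438 Wh = 522.4 kWh
washing machine: 470 W × 16 h × 30 d = 225,600 Wh = 225.6 kWh
Total energy = 6.048 + 14.13 + 6.669 + 522.4 + 225.6 = 774.9 kWh
Cost = 774.9 kWh × £0.182 = £141.03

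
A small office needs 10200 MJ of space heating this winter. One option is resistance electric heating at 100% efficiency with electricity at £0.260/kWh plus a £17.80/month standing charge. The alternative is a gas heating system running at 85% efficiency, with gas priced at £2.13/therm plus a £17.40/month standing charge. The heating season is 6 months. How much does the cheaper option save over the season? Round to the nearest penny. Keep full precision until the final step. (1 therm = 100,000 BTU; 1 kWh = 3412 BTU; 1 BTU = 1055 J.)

£496.86

Heat load = 10200 MJ = 10,200,000,000 J / 1055 = 9,668,246 BTU
Gas: input = 9,668,246 / 0.85 = 11,374,408 BTU = 113.7 therm → 113.7 × £2.13 = £242.27; + 6 × £17.40 standing = £346.67
Electric: 9,668,246 BTU / 3412 = 2,834 kWh → × £0.260 = £736.74; + 6 × £17.80 standing = £843.54
Difference = |£346.67 − £843.54| = £496.86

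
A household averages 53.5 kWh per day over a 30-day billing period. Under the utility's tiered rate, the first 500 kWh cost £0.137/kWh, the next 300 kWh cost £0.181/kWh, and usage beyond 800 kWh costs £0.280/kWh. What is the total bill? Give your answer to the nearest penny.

£348.20

Usage = 53.5 kWh/day × 30 days = 1605 kWh
First 500 kWh × £0.137 = £68.50
Next 300 kWh × £0.181 = £54.30
Remaining 805 kWh × £0.280 = £225.40
Total = £348.20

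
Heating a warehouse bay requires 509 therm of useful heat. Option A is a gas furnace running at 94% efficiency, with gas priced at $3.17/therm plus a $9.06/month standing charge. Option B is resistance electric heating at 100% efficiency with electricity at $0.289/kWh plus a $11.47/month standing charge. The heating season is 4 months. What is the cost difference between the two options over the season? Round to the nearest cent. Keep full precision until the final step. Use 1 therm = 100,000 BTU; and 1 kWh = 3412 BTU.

Heat load = 509 therm × 100,000 = 50,900,000 BTU
Gas: input = 50,900,000 / 0.94 = 54,148,936 BTU = 541.5 therm → 541.5 × $3.17 = $1,716.52; + 4 × $9.06 standing = $1,752.76
Electric: 50,900,000 BTU / 3412 = 14,920 kWh → × $0.289 = $4,311.28; + 4 × $11.47 standing = $4,357.16
Difference = |$1,752.76 − $4,357.16| = $2,604.40

$2604.40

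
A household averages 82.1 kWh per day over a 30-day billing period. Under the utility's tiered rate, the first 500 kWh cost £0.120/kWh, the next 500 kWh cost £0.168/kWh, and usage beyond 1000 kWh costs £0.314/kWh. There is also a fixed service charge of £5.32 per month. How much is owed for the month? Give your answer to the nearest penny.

Usage = 82.1 kWh/day × 30 days = 2463 kWh
First 500 kWh × £0.120 = £60.00
Next 500 kWh × £0.168 = £84.00
Remaining 1463 kWh × £0.314 = £459.38
Energy charge = £603.38; + service £5.32 = £608.70

£608.70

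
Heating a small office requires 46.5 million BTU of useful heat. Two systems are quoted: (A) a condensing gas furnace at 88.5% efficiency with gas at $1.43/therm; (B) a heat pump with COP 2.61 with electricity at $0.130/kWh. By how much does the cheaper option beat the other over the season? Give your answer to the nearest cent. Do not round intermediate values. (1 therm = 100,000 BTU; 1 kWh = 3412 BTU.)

$72.55

Heat load = 46.5 × 10⁶ BTU = 46,500,000 BTU
Gas: input = 46,500,000 / 0.885 = 52,542,373 BTU = 525.4 therm → 525.4 × $1.43 = $751.36
Heat pump: 46,500,000 BTU / 3412 = 13,630 kWh heat; / 2.61 = 5,222 kWh in → × $0.130 = $678.81
Difference = |$751.36 − $678.81| = $72.55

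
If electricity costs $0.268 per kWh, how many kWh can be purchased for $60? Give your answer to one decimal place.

223.9 kWh

$60 / $0.268 per kWh = 223.9 kWh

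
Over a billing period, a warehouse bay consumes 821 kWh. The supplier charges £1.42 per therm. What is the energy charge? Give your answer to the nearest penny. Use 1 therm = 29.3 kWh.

£39.79

821 kWh × (0.03413 therm/kWh) = 28.02 therm
Cost = 28.02 therm × £1.42/therm = £39.79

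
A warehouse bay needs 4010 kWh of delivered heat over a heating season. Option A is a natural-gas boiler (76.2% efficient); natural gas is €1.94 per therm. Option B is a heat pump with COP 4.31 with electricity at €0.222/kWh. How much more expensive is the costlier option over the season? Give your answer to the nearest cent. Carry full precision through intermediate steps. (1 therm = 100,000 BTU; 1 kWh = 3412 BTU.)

€141.79

Heat load = 4010 kWh × 3412 = 13,682,120 BTU
Gas: input = 13,682,120 / 0.762 = 17,955,538 BTU = 179.6 therm → 179.6 × €1.94 = €348.34
Heat pump: 13,682,120 BTU / 3412 = 4,010 kWh heat; / 4.31 = 930.4 kWh in → × €0.222 = €206.55
Difference = |€348.34 − €206.55| = €141.79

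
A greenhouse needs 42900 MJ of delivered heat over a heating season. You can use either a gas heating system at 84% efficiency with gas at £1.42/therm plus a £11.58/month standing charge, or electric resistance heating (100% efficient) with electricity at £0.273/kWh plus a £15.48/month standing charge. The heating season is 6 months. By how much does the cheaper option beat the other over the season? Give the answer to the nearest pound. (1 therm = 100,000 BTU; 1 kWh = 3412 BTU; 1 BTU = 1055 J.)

Heat load = 42900 MJ = 42,900,000,000 J / 1055 = 40,663,507 BTU
Gas: input = 40,663,507 / 0.840 = 48,408,937 BTU = 484.1 therm → 484.1 × £1.42 = £687.41; + 6 × £11.58 standing = £756.89
Electric: 40,663,507 BTU / 3412 = 11,920 kWh → × £0.273 = £3,253.56; + 6 × £15.48 standing = £3,346.44
Difference = |£756.89 − £3,346.44| = £2,589.55 ≈ £2590

£2590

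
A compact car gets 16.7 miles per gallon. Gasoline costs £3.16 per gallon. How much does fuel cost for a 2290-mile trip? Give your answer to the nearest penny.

Fuel = 2290 mi / 16.7 mpg = 137.1 gal
Cost = 137.1 gal × £3.16/gal = £433.32

£433.32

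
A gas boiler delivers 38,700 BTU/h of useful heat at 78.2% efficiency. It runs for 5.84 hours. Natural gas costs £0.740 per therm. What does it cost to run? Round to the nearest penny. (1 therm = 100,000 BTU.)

Heat delivered = 38,700 BTU/h × 5.84 h = 226,008 BTU
Gas input = 226,008 / 0.782 = 289,013 BTU
= 289,013 / 100,000 = 2.89 therm
Cost = 2.89 × £0.740/therm = £2.14

£2.14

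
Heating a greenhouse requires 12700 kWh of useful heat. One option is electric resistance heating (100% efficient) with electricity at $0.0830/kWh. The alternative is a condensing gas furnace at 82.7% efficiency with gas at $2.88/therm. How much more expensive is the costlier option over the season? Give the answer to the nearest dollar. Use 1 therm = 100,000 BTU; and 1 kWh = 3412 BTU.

$455

Heat load = 12700 kWh × 3412 = 43,332,400 BTU
Gas: input = 43,332,400 / 0.827 = 52,397,098 BTU = 524 therm → 524 × $2.88 = $1,509.04
Electric: 43,332,400 BTU / 3412 = 12,700 kWh → × $0.0830 = $1,054.10
Difference = |$1,509.04 − $1,054.10| = $454.94 ≈ $455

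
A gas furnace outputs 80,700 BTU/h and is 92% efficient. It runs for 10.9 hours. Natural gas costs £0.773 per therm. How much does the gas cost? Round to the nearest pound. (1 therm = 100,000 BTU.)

£7

Heat delivered = 80,700 BTU/h × 10.9 h = 879,630 BTU
Gas input = 879,630 / 0.92 = 956,120 BTU
= 956,120 / 100,000 = 9.561 therm
Cost = 9.561 × £0.773/therm = £7.39 ≈ £7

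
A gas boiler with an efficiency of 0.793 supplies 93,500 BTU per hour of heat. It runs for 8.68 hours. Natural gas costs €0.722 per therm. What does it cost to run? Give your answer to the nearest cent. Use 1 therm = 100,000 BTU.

Heat delivered = 93,500 BTU/h × 8.68 h = 811,580 BTU
Gas input = 811,580 / 0.793 = 1,023,430 BTU
= 1,023,430 / 100,000 = 10.23 therm
Cost = 10.23 × €0.722/therm = €7.39

€7.39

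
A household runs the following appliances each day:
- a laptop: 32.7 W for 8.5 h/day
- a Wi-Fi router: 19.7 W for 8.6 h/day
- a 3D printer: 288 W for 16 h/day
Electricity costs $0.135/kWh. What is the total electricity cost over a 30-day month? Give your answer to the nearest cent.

$20.47

laptop: 32.7 W × 8.5 h × 30 d = 8,339 Wh = 8.339 kWh
Wi-Fi router: 19.7 W × 8.6 h × 30 d = 5,083 Wh = 5.083 kWh
3D printer: 288 W × 16 h × 30 d = 138,240 Wh = 138.2 kWh
Total energy = 8.339 + 5.083 + 138.2 = 151.7 kWh
Cost = 151.7 kWh × $0.135 = $20.47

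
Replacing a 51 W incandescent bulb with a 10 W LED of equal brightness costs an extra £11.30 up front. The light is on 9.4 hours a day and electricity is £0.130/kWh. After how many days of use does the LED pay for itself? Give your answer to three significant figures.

226 days

Power saved = 51 − 10 = 41 W
Daily energy saved = 41 W × 9.4 h = 385.4 Wh = 0.3854 kWh
Daily savings = 0.3854 × £0.130 = £0.0501
Payback = £11.30 / £0.0501 per day = 225.5 days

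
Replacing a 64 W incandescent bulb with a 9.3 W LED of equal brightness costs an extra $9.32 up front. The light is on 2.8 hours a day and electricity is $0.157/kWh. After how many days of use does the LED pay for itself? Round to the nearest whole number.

388 days

Power saved = 64 − 9.3 = 54.7 W
Daily energy saved = 54.7 W × 2.8 h = 153.2 Wh = 0.15316 kWh
Daily savings = 0.15316 × $0.157 = $0.0240
Payback = $9.32 / $0.0240 per day = 387.6 days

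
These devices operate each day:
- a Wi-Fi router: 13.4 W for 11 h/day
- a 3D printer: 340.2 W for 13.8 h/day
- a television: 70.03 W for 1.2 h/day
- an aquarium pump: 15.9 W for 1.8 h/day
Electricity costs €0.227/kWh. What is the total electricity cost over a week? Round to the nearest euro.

€8

Wi-Fi router: 13.4 W × 11 h × 7 d = 1,032 Wh = 1.032 kWh
3D printer: 340.2 W × 13.8 h × 7 d = 32,863 Wh = 32.86 kWh
television: 70.03 W × 1.2 h × 7 d = 588 Wh = 0.5883 kWh
aquarium pump: 15.9 W × 1.8 h × 7 d = 200 Wh = 0.2003 kWh
Total energy = 1.032 + 32.86 + 0.5883 + 0.2003 = 34.68 kWh
Cost = 34.68 kWh × €0.227 = €7.87 ≈ €8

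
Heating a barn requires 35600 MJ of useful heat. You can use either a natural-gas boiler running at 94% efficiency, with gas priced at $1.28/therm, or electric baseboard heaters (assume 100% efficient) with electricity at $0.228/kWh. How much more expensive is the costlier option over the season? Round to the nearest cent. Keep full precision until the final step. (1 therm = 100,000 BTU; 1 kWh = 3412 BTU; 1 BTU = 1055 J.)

$1795.39

Heat load = 35600 MJ = 35,600,000,000 J / 1055 = 33,744,076 BTU
Gas: input = 33,744,076 / 0.94 = 35,897,953 BTU = 359 therm → 359 × $1.28 = $459.49
Electric: 33,744,076 BTU / 3412 = 9,890 kWh → × $0.228 = $2,254.88
Difference = |$459.49 − $2,254.88| = $1,795.39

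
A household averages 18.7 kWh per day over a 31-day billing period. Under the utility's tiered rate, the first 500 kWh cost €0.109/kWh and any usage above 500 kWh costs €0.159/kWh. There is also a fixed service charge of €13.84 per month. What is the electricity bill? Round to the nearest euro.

€81

Usage = 18.7 kWh/day × 31 days = 579.7 kWh
First 500 kWh × €0.109 = €54.50
Remaining 79.7 kWh × €0.159 = €12.67
Energy charge = €67.17; + service €13.84 = €81.01 ≈ €81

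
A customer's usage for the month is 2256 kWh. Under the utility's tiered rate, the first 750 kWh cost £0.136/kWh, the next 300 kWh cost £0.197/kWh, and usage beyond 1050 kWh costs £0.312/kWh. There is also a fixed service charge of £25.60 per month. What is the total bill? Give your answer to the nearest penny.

First 750 kWh × £0.136 = £102.00
Next 300 kWh × £0.197 = £59.10
Remaining 1206 kWh × £0.312 = £376.27
Energy charge = £537.37; + service £25.60 = £562.97

£562.97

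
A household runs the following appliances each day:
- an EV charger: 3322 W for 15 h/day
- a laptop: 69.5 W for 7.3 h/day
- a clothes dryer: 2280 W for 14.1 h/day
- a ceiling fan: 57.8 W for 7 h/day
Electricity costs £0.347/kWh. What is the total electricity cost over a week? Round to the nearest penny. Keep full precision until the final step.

£201.34

EV charger: 3322 W × 15 h × 7 d = 348,810 Wh = 348.8 kWh
laptop: 69.5 W × 7.3 h × 7 d = 3,551 Wh = 3.551 kWh
clothes dryer: 2280 W × 14.1 h × 7 d = 225,036 Wh = 225 kWh
ceiling fan: 57.8 W × 7 h × 7 d = 2,832 Wh = 2.832 kWh
Total energy = 348.8 + 3.551 + 225 + 2.832 = 580.2 kWh
Cost = 580.2 kWh × £0.347 = £201.34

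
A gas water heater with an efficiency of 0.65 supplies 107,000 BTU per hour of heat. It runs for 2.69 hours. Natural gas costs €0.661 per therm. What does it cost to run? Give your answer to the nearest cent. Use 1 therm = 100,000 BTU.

€2.93

Heat delivered = 107,000 BTU/h × 2.69 h = 287,830 BTU
Gas input = 287,830 / 0.65 = 442,815 BTU
= 442,815 / 100,000 = 4.428 therm
Cost = 4.428 × €0.661/therm = €2.93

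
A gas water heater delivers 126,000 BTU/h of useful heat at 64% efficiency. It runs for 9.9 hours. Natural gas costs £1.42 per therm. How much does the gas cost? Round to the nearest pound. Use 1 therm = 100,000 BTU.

£28

Heat delivered = 126,000 BTU/h × 9.9 h = 1,247,400 BTU
Gas input = 1,247,400 / 0.64 = 1,949,062 BTU
= 1,949,062 / 100,000 = 19.49 therm
Cost = 19.49 × £1.42/therm = £27.68 ≈ £28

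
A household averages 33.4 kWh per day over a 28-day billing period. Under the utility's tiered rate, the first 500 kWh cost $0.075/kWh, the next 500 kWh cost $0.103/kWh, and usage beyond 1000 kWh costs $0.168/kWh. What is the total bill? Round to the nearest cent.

$82.33

Usage = 33.4 kWh/day × 28 days = 935.2 kWh
First 500 kWh × $0.075 = $37.50
Next 435.2 kWh × $0.103 = $44.83
Remaining tier: 0 kWh (not reached)
Total = $82.33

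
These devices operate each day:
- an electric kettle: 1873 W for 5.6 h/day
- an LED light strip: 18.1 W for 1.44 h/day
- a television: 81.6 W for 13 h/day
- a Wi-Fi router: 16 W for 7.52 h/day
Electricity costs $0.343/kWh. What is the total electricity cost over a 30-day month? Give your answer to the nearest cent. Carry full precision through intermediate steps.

$120.35

electric kettle: 1873 W × 5.6 h × 30 d = 314,664 Wh = 314.7 kWh
LED light strip: 18.1 W × 1.44 h × 30 d = 782 Wh = 0.7819 kWh
television: 81.6 W × 13 h × 30 d = 31,824 Wh = 31.82 kWh
Wi-Fi router: 16 W × 7.52 h × 30 d = 3,610 Wh = 3.61 kWh
Total energy = 314.7 + 0.7819 + 31.82 + 3.61 = 350.9 kWh
Cost = 350.9 kWh × $0.343 = $120.35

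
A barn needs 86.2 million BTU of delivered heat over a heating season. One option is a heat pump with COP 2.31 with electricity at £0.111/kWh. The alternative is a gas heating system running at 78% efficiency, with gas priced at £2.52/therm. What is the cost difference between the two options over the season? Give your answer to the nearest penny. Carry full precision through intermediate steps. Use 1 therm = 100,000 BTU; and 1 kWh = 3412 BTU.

£1570.95

Heat load = 86.2 × 10⁶ BTU = 86,200,000 BTU
Gas: input = 86,200,000 / 0.780 = 110,512,821 BTU = 1,105 therm → 1,105 × £2.52 = £2,784.92
Heat pump: 86,200,000 BTU / 3412 = 25,260 kWh heat; / 2.31 = 10,940 kWh in → × £0.111 = £1,213.97
Difference = |£2,784.92 − £1,213.97| = £1,570.95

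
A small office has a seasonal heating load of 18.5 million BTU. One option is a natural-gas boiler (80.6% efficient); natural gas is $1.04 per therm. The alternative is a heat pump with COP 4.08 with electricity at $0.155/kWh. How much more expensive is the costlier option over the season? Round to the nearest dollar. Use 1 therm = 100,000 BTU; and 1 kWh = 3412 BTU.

Heat load = 18.5 × 10⁶ BTU = 18,500,000 BTU
Gas: input = 18,500,000 / 0.806 = 22,952,854 BTU = 229.5 therm → 229.5 × $1.04 = $238.71
Heat pump: 18,500,000 BTU / 3412 = 5,422 kWh heat; / 4.08 = 1,329 kWh in → × $0.155 = $205.98
Difference = |$238.71 − $205.98| = $32.73 ≈ $33

$33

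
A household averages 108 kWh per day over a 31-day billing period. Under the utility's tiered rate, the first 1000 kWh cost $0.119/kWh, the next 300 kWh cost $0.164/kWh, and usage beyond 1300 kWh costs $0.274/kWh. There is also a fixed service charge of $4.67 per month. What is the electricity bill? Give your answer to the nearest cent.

Usage = 108 kWh/day × 31 days = 3348 kWh
First 1000 kWh × $0.119 = $119.00
Next 300 kWh × $0.164 = $49.20
Remaining 2048 kWh × $0.274 = $561.15
Energy charge = $729.35; + service $4.67 = $734.02

$734.02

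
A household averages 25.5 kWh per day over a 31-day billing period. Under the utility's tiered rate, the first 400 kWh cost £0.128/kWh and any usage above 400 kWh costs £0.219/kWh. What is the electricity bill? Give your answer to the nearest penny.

£136.72

Usage = 25.5 kWh/day × 31 days = 790.5 kWh
First 400 kWh × £0.128 = £51.20
Remaining 390.5 kWh × £0.219 = £85.52
Total = £136.72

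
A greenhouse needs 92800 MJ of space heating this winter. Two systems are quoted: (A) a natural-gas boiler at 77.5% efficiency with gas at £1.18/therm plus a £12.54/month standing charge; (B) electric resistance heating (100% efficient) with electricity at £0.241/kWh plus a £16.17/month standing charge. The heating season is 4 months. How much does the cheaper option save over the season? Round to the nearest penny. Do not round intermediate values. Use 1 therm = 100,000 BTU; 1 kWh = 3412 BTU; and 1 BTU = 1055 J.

Heat load = 92800 MJ = 92,800,000,000 J / 1055 = 87,962,085 BTU
Gas: input = 87,962,085 / 0.775 = 113,499,465 BTU = 1,135 therm → 1,135 × £1.18 = £1,339.29; + 4 × £12.54 standing = £1,389.45
Electric: 87,962,085 BTU / 3412 = 25,780 kWh → × £0.241 = £6,213.03; + 4 × £16.17 standing = £6,277.71
Difference = |£1,389.45 − £6,277.71| = £4,888.26

£4888.26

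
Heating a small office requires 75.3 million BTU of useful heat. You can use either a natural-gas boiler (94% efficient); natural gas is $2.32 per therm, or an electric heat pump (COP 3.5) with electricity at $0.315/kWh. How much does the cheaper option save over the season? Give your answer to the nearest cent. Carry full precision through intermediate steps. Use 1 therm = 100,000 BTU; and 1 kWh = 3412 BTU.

$127.76

Heat load = 75.3 × 10⁶ BTU = 75,300,000 BTU
Gas: input = 75,300,000 / 0.94 = 80,106,383 BTU = 801.1 therm → 801.1 × $2.32 = $1,858.47
Heat pump: 75,300,000 BTU / 3412 = 22,070 kWh heat; / 3.5 = 6,305 kWh in → × $0.315 = $1,986.23
Difference = |$1,858.47 − $1,986.23| = $127.76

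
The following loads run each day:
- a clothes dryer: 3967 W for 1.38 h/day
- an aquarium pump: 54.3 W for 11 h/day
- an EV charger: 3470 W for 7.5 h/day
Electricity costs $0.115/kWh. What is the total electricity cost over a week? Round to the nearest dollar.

$26

clothes dryer: 3967 W × 1.38 h × 7 d = 38,321 Wh = 38.32 kWh
aquarium pump: 54.3 W × 11 h × 7 d = 4,181 Wh = 4.181 kWh
EV charger: 3470 W × 7.5 h × 7 d = 182,175 Wh = 182.2 kWh
Total energy = 38.32 + 4.181 + 182.2 = 224.7 kWh
Cost = 224.7 kWh × $0.115 = $25.84 ≈ $26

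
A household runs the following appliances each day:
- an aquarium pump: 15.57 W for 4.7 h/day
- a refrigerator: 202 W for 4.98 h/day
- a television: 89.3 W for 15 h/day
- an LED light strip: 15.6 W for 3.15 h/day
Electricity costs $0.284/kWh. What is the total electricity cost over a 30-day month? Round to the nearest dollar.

$21

aquarium pump: 15.57 W × 4.7 h × 30 d = 2,195 Wh = 2.195 kWh
refrigerator: 202 W × 4.98 h × 30 d = 30,179 Wh = 30.18 kWh
television: 89.3 W × 15 h × 30 d = 40,185 Wh = 40.19 kWh
LED light strip: 15.6 W × 3.15 h × 30 d = 1,474 Wh = 1.474 kWh
Total energy = 2.195 + 30.18 + 40.19 + 1.474 = 74.03 kWh
Cost = 74.03 kWh × $0.284 = $21.03 ≈ $21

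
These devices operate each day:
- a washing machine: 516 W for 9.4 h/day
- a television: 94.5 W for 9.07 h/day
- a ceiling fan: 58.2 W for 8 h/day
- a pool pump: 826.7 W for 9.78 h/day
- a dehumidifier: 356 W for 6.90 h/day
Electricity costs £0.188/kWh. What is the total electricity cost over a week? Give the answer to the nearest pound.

£22

washing machine: 516 W × 9.4 h × 7 d = 33,953 Wh = 33.95 kWh
television: 94.5 W × 9.07 h × 7 d = 6,000 Wh = 6 kWh
ceiling fan: 58.2 W × 8 h × 7 d = 3,259 Wh = 3.259 kWh
pool pump: 826.7 W × 9.78 h × 7 d = 56,596 Wh = 56.6 kWh
dehumidifier: 356 W × 6.90 h × 7 d = 17,195 Wh = 17.19 kWh
Total energy = 33.95 + 6 + 3.259 + 56.6 + 17.19 = 117 kWh
Cost = 117 kWh × £0.188 = £22.00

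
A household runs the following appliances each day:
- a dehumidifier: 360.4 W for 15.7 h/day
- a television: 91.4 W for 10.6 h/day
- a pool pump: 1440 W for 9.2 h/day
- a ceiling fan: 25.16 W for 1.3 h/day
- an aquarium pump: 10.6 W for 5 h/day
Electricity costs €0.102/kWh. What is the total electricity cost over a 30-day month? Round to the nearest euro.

€61

dehumidifier: 360.4 W × 15.7 h × 30 d = 169,748 Wh = 169.7 kWh
television: 91.4 W × 10.6 h × 30 d = 29,065 Wh = 29.07 kWh
pool pump: 1440 W × 9.2 h × 30 d = 397,440 Wh = 397.4 kWh
ceiling fan: 25.16 W × 1.3 h × 30 d = 981 Wh = 0.9812 kWh
aquarium pump: 10.6 W × 5 h × 30 d = 1,590 Wh = 1.59 kWh
Total energy = 169.7 + 29.07 + 397.4 + 0.9812 + 1.59 = 598.8 kWh
Cost = 598.8 kWh × €0.102 = €61.08 ≈ €61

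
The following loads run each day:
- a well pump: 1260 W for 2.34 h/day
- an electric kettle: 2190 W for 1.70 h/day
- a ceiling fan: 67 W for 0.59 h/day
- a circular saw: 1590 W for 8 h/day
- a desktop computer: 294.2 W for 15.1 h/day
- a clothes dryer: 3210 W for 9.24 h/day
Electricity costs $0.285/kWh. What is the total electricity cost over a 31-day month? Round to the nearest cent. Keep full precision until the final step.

$472.97

well pump: 1260 W × 2.34 h × 31 d = 91,400 Wh = 91.4 kWh
electric kettle: 2190 W × 1.70 h × 31 d = 115,413 Wh = 115.4 kWh
ceiling fan: 67 W × 0.59 h × 31 d = 1,225 Wh = 1.225 kWh
circular saw: 1590 W × 8 h × 31 d = 394,320 Wh = 394.3 kWh
desktop computer: 294.2 W × 15.1 h × 31 d = 137,715 Wh = 137.7 kWh
clothes dryer: 3210 W × 9.24 h × 31 d = 919,472 Wh = 919.5 kWh
Total energy = 91.4 + 115.4 + 1.225 + 394.3 + 137.7 + 919.5 = 1,660 kWh
Cost = 1,660 kWh × $0.285 = $472.97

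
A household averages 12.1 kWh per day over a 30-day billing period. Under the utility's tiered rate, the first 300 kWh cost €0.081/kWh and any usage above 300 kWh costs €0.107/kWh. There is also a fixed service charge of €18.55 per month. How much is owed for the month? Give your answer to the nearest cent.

€49.59

Usage = 12.1 kWh/day × 30 days = 363 kWh
First 300 kWh × €0.081 = €24.30
Remaining 63 kWh × €0.107 = €6.74
Energy charge = €31.04; + service €18.55 = €49.59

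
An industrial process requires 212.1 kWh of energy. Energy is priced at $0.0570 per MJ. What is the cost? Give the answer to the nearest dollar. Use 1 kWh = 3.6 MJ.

$44

212.1 kWh × (3.6 MJ/kWh) = 763.6 MJ
Cost = 763.6 MJ × $0.0570/MJ = $43.52 ≈ $44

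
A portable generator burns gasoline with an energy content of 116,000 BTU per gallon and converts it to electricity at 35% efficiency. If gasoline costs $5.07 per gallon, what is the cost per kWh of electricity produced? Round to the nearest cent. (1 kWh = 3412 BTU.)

Electrical output per gallon = 116,000 BTU × 0.35 / 3412 BTU/kWh = 11.9 kWh
Cost per kWh = $5.07 / 11.9 kWh = $0.426

$0.43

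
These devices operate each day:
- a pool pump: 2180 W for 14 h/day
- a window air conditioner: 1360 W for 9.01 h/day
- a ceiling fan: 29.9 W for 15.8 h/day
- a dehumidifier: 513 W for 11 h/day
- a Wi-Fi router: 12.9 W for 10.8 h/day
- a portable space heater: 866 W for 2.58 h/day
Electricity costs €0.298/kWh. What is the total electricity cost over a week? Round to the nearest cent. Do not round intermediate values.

€106.93

pool pump: 2180 W × 14 h × 7 d = 213,640 Wh = 213.6 kWh
window air conditioner: 1360 W × 9.01 h × 7 d = 85,775 Wh = 85.78 kWh
ceiling fan: 29.9 W × 15.8 h × 7 d = 3,307 Wh = 3.307 kWh
dehumidifier: 513 W × 11 h × 7 d = 39,501 Wh = 39.5 kWh
Wi-Fi router: 12.9 W × 10.8 h × 7 d = 975 Wh = 0.9752 kWh
portable space heater: 866 W × 2.58 h × 7 d = 15,640 Wh = 15.64 kWh
Total energy = 213.6 + 85.78 + 3.307 + 39.5 + 0.9752 + 15.64 = 358.8 kWh
Cost = 358.8 kWh × €0.298 = €106.93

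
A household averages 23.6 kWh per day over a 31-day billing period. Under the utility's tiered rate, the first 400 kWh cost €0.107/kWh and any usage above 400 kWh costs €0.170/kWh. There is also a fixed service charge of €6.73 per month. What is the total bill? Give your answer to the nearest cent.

Usage = 23.6 kWh/day × 31 days = 731.6 kWh
First 400 kWh × €0.107 = €42.80
Remaining 331.6 kWh × €0.170 = €56.37
Energy charge = €99.17; + service €6.73 = €105.90

€105.90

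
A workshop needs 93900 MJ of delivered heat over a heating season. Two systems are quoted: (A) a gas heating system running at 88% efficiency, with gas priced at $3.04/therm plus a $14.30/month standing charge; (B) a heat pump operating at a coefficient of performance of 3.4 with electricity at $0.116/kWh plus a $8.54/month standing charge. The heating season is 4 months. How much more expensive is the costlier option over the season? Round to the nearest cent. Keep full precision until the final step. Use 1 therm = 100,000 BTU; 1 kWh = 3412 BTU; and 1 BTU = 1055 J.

$2207.76

Heat load = 93900 MJ = 93,900,000,000 J / 1055 = 89,004,739 BTU
Gas: input = 89,004,739 / 0.88 = 101,141,749 BTU = 1,011 therm → 1,011 × $3.04 = $3,074.71; + 4 × $14.30 standing = $3,131.91
Heat pump: 89,004,739 BTU / 3412 = 26,090 kWh heat; / 3.4 = 7,672 kWh in → × $0.116 = $889.99; + 4 × $8.54 standing = $924.15
Difference = |$3,131.91 − $924.15| = $2,207.76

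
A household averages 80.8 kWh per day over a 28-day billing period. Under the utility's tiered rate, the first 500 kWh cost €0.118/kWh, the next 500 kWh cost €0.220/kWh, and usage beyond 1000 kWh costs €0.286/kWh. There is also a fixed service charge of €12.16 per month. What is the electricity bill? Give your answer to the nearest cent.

Usage = 80.8 kWh/day × 28 days = 2262.4 kWh
First 500 kWh × €0.118 = €59.00
Next 500 kWh × €0.220 = €110.00
Remaining 1262.4 kWh × €0.286 = €361.05
Energy charge = €530.05; + service €12.16 = €542.21

€542.21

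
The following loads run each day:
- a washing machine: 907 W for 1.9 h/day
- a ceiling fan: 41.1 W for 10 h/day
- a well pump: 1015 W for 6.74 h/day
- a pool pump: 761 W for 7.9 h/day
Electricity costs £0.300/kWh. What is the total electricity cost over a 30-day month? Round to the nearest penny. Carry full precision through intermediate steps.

washing machine: 907 W × 1.9 h × 30 d = 51,699 Wh = 51.7 kWh
ceiling fan: 41.1 W × 10 h × 30 d = 12,330 Wh = 12.33 kWh
well pump: 1015 W × 6.74 h × 30 d = 205,233 Wh = 205.2 kWh
pool pump: 761 W × 7.9 h × 30 d = 180,357 Wh = 180.4 kWh
Total energy = 51.7 + 12.33 + 205.2 + 180.4 = 449.6 kWh
Cost = 449.6 kWh × £0.300 = £134.89

£134.89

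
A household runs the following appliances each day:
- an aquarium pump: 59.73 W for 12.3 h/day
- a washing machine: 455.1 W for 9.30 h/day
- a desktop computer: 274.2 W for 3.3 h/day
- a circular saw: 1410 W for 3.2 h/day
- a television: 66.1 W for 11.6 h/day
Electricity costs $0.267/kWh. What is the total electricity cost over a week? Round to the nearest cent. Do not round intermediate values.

aquarium pump: 59.73 W × 12.3 h × 7 d = 5,143 Wh = 5.143 kWh
washing machine: 455.1 W × 9.30 h × 7 d = 29,627 Wh = 29.63 kWh
desktop computer: 274.2 W × 3.3 h × 7 d = 6,334 Wh = 6.334 kWh
circular saw: 1410 W × 3.2 h × 7 d = 31,584 Wh = 31.58 kWh
television: 66.1 W × 11.6 h × 7 d = 5,367 Wh = 5.367 kWh
Total energy = 5.143 + 29.63 + 6.334 + 31.58 + 5.367 = 78.06 kWh
Cost = 78.06 kWh × $0.267 = $20.84

$20.84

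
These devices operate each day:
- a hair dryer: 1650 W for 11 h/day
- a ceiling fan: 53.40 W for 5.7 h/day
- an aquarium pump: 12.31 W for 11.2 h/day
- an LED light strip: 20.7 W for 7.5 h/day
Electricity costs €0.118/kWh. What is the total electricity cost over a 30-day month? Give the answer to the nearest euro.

€66

hair dryer: 1650 W × 11 h × 30 d = 544,500 Wh = 544.5 kWh
ceiling fan: 53.40 W × 5.7 h × 30 d = 9,131 Wh = 9.131 kWh
aquarium pump: 12.31 W × 11.2 h × 30 d = 4,136 Wh = 4.136 kWh
LED light strip: 20.7 W × 7.5 h × 30 d = 4,658 Wh = 4.657 kWh
Total energy = 544.5 + 9.131 + 4.136 + 4.657 = 562.4 kWh
Cost = 562.4 kWh × €0.118 = €66.37 ≈ €66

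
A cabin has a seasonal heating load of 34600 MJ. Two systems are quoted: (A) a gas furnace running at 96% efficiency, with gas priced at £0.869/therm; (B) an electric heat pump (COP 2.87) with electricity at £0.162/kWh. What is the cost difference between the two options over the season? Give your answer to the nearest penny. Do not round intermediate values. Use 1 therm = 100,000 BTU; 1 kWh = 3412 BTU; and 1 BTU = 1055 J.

Heat load = 34600 MJ = 34,600,000,000 J / 1055 = 32,796,209 BTU
Gas: input = 32,796,209 / 0.96 = 34,162,717 BTU = 341.6 therm → 341.6 × £0.869 = £296.87
Heat pump: 32,796,209 BTU / 3412 = 9,612 kWh heat; / 2.87 = 3,349 kWh in → × £0.162 = £542.56
Difference = |£296.87 − £542.56| = £245.69

£245.69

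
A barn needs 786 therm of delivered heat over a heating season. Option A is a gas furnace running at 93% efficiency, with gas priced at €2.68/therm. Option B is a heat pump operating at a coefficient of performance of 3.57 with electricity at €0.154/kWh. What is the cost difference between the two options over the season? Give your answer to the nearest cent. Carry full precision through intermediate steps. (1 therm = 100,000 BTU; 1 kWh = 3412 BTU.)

€1271.31

Heat load = 786 therm × 100,000 = 78,600,000 BTU
Gas: input = 78,600,000 / 0.93 = 84,516,129 BTU = 845.2 therm → 845.2 × €2.68 = €2,265.03
Heat pump: 78,600,000 BTU / 3412 = 23,040 kWh heat; / 3.57 = 6,453 kWh in → × €0.154 = €993.72
Difference = |€2,265.03 − €993.72| = €1,271.31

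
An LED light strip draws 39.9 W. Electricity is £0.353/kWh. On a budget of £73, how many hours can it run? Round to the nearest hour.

5183 h

Energy budget = £73 / £0.353 per kWh = 206.8 kWh = 206,799 Wh
Runtime = 206,799 Wh / 39.9 W = 5,183 h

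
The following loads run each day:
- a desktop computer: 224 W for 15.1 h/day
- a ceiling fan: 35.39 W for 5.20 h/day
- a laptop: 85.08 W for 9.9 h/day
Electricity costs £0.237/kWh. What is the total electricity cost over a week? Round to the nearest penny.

£7.31

desktop computer: 224 W × 15.1 h × 7 d = 23,677 Wh = 23.68 kWh
ceiling fan: 35.39 W × 5.20 h × 7 d = 1,288 Wh = 1.288 kWh
laptop: 85.08 W × 9.9 h × 7 d = 5,896 Wh = 5.896 kWh
Total energy = 23.68 + 1.288 + 5.896 = 30.86 kWh
Cost = 30.86 kWh × £0.237 = £7.31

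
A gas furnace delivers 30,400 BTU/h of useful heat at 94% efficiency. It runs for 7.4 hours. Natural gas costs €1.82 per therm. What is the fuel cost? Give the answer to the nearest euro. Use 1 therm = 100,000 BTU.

Heat delivered = 30,400 BTU/h × 7.4 h = 224,960 BTU
Gas input = 224,960 / 0.94 = 239,319 BTU
= 239,319 / 100,000 = 2.393 therm
Cost = 2.393 × €1.82/therm = €4.36 ≈ €4

€4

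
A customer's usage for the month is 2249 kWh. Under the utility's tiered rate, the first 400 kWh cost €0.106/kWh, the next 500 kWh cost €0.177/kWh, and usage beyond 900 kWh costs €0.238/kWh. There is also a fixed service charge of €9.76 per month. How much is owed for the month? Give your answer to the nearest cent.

€461.72

First 400 kWh × €0.106 = €42.40
Next 500 kWh × €0.177 = €88.50
Remaining 1349 kWh × €0.238 = €321.06
Energy charge = €451.96; + service €9.76 = €461.72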